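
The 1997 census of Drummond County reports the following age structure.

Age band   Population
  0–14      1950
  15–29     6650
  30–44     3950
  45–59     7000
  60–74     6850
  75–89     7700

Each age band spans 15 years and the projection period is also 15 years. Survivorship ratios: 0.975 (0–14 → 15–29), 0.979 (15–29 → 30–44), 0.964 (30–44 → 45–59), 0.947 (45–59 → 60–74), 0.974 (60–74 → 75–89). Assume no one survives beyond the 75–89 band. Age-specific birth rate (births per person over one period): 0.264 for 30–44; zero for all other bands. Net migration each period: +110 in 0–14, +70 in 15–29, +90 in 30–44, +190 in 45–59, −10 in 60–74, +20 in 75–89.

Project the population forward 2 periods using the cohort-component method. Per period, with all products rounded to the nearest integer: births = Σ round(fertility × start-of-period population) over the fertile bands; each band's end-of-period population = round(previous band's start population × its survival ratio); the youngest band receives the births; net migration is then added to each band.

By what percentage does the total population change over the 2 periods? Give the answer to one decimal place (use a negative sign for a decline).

-35.9

Let band 1 be 0–14 through band 6 = 75–89.
Period 1:
Births: 3950 × 0.264 = 1043
Band 2: 1950 × 0.975 = 1901
Band 3: 6650 × 0.979 = 6510
Band 4: 3950 × 0.964 = 3808
Band 5: 7000 × 0.947 = 6629
Band 6: 6850 × 0.974 = 6672
Net migration: Band 1 + 110 → 1153; Band 2 + 70 → 1971; Band 3 + 90 → 6600; Band 4 + 190 → 3998; Band 5 − 10 → 6619; Band 6 + 20 → 6692
End of period: [1153, 1971, 6600, 3998, 6619, 6692]
Period 2:
Births: 6600 × 0.264 = 1742
Band 2: 1153 × 0.975 = 1124
Band 3: 1971 × 0.979 = 1930
Band 4: 6600 × 0.964 = 6362
Band 5: 3998 × 0.947 = 3786
Band 6: 6619 × 0.974 = 6447
Net migration: Band 1 + 110 → 1852; Band 2 + 70 → 1194; Band 3 + 90 → 2020; Band 4 + 190 → 6552; Band 5 − 10 → 3776; Band 6 + 20 → 6467
End of period: [1852, 1194, 2020, 6552, 3776, 6467]
Total: 34100 → 21861; change = -12239; percentage change = -35.9%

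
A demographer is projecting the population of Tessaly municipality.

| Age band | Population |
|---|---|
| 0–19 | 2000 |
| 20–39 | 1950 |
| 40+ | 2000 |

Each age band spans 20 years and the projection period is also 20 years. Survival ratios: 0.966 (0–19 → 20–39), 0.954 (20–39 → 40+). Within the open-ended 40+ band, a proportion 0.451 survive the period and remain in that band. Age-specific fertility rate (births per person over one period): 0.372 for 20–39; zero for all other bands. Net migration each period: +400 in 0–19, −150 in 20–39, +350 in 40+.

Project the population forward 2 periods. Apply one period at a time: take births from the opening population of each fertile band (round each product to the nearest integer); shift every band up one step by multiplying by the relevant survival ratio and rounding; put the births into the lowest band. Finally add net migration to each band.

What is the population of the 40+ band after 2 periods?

Let group 1 be 0–19 through group 3 = 40+.
— Period 1 —
Births: 1950 * 0.372 = 725
Group 2: 2000 * 0.966 = 1932
Group 3: 1950 * 0.954 + 2000 * 0.451 = 1860 + 902 = 2762
Net migration: Group 1 + 400 → 1125; Group 2 − 150 → 1782; Group 3 + 350 → 3112
Population now: 0–19=1125, 20–39=1782, 40+=3112
— Period 2 —
Births: 1782 * 0.372 = 663
Group 2: 1125 * 0.966 = 1087
Group 3: 1782 * 0.954 + 3112 * 0.451 = 1700 + 1404 = 3104
Net migration: Group 1 + 400 → 1063; Group 2 − 150 → 937; Group 3 + 350 → 3454
Population now: 0–19=1063, 20–39=937, 40+=3454

3454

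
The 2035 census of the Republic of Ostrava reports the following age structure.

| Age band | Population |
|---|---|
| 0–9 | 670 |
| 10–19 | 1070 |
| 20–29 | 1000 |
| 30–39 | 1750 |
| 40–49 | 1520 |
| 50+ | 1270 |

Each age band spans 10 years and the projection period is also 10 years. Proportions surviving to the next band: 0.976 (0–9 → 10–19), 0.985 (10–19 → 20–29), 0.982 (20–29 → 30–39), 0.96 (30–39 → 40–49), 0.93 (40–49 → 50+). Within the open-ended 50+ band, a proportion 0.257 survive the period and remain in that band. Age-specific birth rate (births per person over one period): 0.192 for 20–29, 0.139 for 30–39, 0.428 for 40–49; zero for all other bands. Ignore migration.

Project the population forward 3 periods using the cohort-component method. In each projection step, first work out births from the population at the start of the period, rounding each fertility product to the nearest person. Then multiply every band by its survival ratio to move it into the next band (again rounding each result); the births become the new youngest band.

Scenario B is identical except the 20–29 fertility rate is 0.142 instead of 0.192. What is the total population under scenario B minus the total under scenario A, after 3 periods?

— Period 1 —
Births: 1000 × 0.192 = 192 ; 1750 × 0.139 = 243 ; 1520 × 0.428 = 651 ⇒ total 1086
10–19: 670 × 0.976 = 654
20–29: 1070 × 0.985 = 1054
30–39: 1000 × 0.982 = 982
40–49: 1750 × 0.96 = 1680
50+: 1520 × 0.93 + 1270 × 0.257 = 1414 + 326 = 1740
Population now: 0–9=1086, 10–19=654, 20–29=1054, 30–39=982, 40–49=1680, 50+=1740
— Period 2 —
Births: 1054 × 0.192 = 202 ; 982 × 0.139 = 136 ; 1680 × 0.428 = 719 ⇒ total 1057
10–19: 1086 × 0.976 = 1060
20–29: 654 × 0.985 = 644
30–39: 1054 × 0.982 = 1035
40–49: 982 × 0.96 = 943
50+: 1680 × 0.93 + 1740 × 0.257 = 1562 + 447 = 2009
Population now: 0–9=1057, 10–19=1060, 20–29=644, 30–39=1035, 40–49=943, 50+=2009
— Period 3 —
Births: 644 × 0.192 = 124 ; 1035 × 0.139 = 144 ; 943 × 0.428 = 404 ⇒ total 672
10–19: 1057 × 0.976 = 1032
20–29: 1060 × 0.985 = 1044
30–39: 644 × 0.982 = 632
40–49: 1035 × 0.96 = 994
50+: 943 × 0.93 + 2009 × 0.257 = 877 + 516 = 1393
Population now: 0–9=672, 10–19=1032, 20–29=1044, 30–39=632, 40–49=994, 50+=1393
Scenario A total after 3 periods: 5767
Scenario B projection —
— Period 1 —
Births: 1000 × 0.142 = 142 ; 1750 × 0.139 = 243 ; 1520 × 0.428 = 651 ⇒ total 1036
10–19: 670 × 0.976 = 654
20–29: 1070 × 0.985 = 1054
30–39: 1000 × 0.982 = 982
40–49: 1750 × 0.96 = 1680
50+: 1520 × 0.93 + 1270 × 0.257 = 1414 + 326 = 1740
Population now: 0–9=1036, 10–19=654, 20–29=1054, 30–39=982, 40–49=1680, 50+=1740
— Period 2 —
Births: 1054 × 0.142 = 150 ; 982 × 0.139 = 136 ; 1680 × 0.428 = 719 ⇒ total 1005
10–19: 1036 × 0.976 = 1011
20–29: 654 × 0.985 = 644
30–39: 1054 × 0.982 = 1035
40–49: 982 × 0.96 = 943
50+: 1680 × 0.93 + 1740 × 0.257 = 1562 + 447 = 2009
Population now: 0–9=1005, 10–19=1011, 20–29=644, 30–39=1035, 40–49=943, 50+=2009
— Period 3 —
Births: 644 × 0.142 = 91 ; 1035 × 0.139 = 144 ; 943 × 0.428 = 404 ⇒ total 639
10–19: 1005 × 0.976 = 981
20–29: 1011 × 0.985 = 996
30–39: 644 × 0.982 = 632
40–49: 1035 × 0.96 = 994
50+: 943 × 0.93 + 2009 × 0.257 = 877 + 516 = 1393
Population now: 0–9=639, 10–19=981, 20–29=996, 30–39=632, 40–49=994, 50+=1393
Scenario B total after 3 periods: 5635
Difference B − A = 5635 − 5767 = -132

-132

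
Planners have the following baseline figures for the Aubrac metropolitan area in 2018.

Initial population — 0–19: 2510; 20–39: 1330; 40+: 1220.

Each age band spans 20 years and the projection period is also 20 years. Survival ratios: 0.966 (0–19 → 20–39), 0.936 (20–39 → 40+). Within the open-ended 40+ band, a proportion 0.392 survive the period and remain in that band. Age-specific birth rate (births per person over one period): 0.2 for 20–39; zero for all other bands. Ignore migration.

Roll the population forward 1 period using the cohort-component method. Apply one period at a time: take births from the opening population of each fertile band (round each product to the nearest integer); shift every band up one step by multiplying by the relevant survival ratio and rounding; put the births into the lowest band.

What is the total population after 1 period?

— Period 1 —
Births: 1330 * 0.2 = 266
20–39: 2510 * 0.966 = 2425
40+: 1330 * 0.936 + 1220 * 0.392 = 1245 + 478 = 1723
Giving 266 / 2425 / 1723.
Total after period 1: 266 + 2425 + 1723 = 4414

4414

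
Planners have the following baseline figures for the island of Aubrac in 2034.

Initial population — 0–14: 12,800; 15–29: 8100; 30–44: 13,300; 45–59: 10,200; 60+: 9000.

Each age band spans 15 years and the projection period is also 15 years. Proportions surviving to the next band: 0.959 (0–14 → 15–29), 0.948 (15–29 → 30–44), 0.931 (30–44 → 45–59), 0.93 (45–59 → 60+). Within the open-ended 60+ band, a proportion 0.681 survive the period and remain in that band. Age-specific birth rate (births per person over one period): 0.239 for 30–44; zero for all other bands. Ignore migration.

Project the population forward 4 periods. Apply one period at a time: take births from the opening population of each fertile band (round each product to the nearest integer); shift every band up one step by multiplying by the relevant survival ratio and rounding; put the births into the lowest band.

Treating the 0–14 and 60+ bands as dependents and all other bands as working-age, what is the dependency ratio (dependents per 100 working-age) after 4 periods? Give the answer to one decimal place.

Let group 1 be 0–14 through group 5 = 60+.
Period 1:
Births: 13300 × 0.239 = 3179
Group 2: 12800 × 0.959 = 12275
Group 3: 8100 × 0.948 = 7679
Group 4: 13300 × 0.931 = 12382
Group 5: 10200 × 0.93 + 9000 × 0.681 = 9486 + 6129 = 15615
End of period: [3179, 12275, 7679, 12382, 15615]
Period 2:
Births: 7679 × 0.239 = 1835
Group 2: 3179 × 0.959 = 3049
Group 3: 12275 × 0.948 = 11637
Group 4: 7679 × 0.931 = 7149
Group 5: 12382 × 0.93 + 15615 × 0.681 = 11515 + 10634 = 22149
End of period: [1835, 3049, 11637, 7149, 22149]
Period 3:
Births: 11637 × 0.239 = 2781
Group 2: 1835 × 0.959 = 1760
Group 3: 3049 × 0.948 = 2890
Group 4: 11637 × 0.931 = 10834
Group 5: 7149 × 0.93 + 22149 × 0.681 = 6649 + 15083 = 21732
End of period: [2781, 1760, 2890, 10834, 21732]
Period 4:
Births: 2890 × 0.239 = 691
Group 2: 2781 × 0.959 = 2667
Group 3: 1760 × 0.948 = 1668
Group 4: 2890 × 0.931 = 2691
Group 5: 10834 × 0.93 + 21732 × 0.681 = 10076 + 14799 = 24875
End of period: [691, 2667, 1668, 2691, 24875]
Dependents (band 0–14 + band 60+) = 691 + 24875 = 25566; working-age = 7026; ratio = 25566/7026 × 100 = 363.9

363.9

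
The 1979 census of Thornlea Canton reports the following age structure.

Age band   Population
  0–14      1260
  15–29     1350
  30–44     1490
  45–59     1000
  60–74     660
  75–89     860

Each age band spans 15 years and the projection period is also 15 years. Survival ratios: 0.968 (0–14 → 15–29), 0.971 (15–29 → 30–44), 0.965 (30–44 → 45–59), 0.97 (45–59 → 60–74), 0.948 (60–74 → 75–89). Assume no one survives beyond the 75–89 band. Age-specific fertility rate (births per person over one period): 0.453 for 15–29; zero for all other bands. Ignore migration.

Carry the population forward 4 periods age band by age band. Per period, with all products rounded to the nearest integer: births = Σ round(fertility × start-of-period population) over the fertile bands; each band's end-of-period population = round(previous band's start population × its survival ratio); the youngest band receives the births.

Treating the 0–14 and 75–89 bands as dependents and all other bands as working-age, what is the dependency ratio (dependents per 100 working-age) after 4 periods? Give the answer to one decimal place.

Let band 1 be 0–14 through band 6 = 75–89.
— Period 1 —
Births: 1350 × 0.453 = 612
Band 2: 1260 × 0.968 = 1220
Band 3: 1350 × 0.971 = 1311
Band 4: 1490 × 0.965 = 1438
Band 5: 1000 × 0.97 = 970
Band 6: 660 × 0.948 = 626
End of period: [612, 1220, 1311, 1438, 970, 626]
— Period 2 —
Births: 1220 × 0.453 = 553
Band 2: 612 × 0.968 = 592
Band 3: 1220 × 0.971 = 1185
Band 4: 1311 × 0.965 = 1265
Band 5: 1438 × 0.97 = 1395
Band 6: 970 × 0.948 = 920
End of period: [553, 592, 1185, 1265, 1395, 920]
— Period 3 —
Births: 592 × 0.453 = 268
Band 2: 553 × 0.968 = 535
Band 3: 592 × 0.971 = 575
Band 4: 1185 × 0.965 = 1144
Band 5: 1265 × 0.97 = 1227
Band 6: 1395 × 0.948 = 1322
End of period: [268, 535, 575, 1144, 1227, 1322]
— Period 4 —
Births: 535 × 0.453 = 242
Band 2: 268 × 0.968 = 259
Band 3: 535 × 0.971 = 519
Band 4: 575 × 0.965 = 555
Band 5: 1144 × 0.97 = 1110
Band 6: 1227 × 0.948 = 1163
End of period: [242, 259, 519, 555, 1110, 1163]
Dependents (band 0–14 + band 75–89) = 242 + 1163 = 1405; working-age = 2443; ratio = 1405/2443 × 100 = 57.5

57.5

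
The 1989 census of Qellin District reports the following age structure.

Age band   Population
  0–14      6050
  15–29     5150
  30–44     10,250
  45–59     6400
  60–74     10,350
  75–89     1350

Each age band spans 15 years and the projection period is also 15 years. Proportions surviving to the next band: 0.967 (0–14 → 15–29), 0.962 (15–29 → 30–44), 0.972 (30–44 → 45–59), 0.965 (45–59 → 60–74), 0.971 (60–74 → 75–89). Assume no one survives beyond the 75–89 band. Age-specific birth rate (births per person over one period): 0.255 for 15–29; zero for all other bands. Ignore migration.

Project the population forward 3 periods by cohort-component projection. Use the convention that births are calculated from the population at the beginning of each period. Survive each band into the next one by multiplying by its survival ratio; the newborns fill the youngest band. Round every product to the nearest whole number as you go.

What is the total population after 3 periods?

Period 1.
Births: 5150 × 0.255 = 1313
15–29: 6050 × 0.967 = 5850
30–44: 5150 × 0.962 = 4954
45–59: 10250 × 0.972 = 9963
60–74: 6400 × 0.965 = 6176
75–89: 10350 × 0.971 = 10050
→ [1313, 5850, 4954, 9963, 6176, 10050]
Period 2.
Births: 5850 × 0.255 = 1492
15–29: 1313 × 0.967 = 1270
30–44: 5850 × 0.962 = 5628
45–59: 4954 × 0.972 = 4815
60–74: 9963 × 0.965 = 9614
75–89: 6176 × 0.971 = 5997
→ [1492, 1270, 5628, 4815, 9614, 5997]
Period 3.
Births: 1270 × 0.255 = 324
15–29: 1492 × 0.967 = 1443
30–44: 1270 × 0.962 = 1222
45–59: 5628 × 0.972 = 5470
60–74: 4815 × 0.965 = 4646
75–89: 9614 × 0.971 = 9335
→ [324, 1443, 1222, 5470, 4646, 9335]
Total after period 3: 324 + 1443 + 1222 + 5470 + 4646 + 9335 = 22440

22440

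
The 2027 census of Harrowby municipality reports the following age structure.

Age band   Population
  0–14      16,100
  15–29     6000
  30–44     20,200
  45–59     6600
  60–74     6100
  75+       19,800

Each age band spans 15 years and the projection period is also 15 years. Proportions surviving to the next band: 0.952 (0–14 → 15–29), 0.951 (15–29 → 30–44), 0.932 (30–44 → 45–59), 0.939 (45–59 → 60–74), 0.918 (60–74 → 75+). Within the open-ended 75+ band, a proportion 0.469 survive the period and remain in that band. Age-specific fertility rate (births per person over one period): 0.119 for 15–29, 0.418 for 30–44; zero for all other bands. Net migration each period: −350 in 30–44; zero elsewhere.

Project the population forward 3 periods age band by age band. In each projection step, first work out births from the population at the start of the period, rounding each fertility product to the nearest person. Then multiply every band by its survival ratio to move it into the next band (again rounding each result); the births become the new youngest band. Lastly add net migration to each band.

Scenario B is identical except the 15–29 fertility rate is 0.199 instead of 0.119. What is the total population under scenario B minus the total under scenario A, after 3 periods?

Call the groups 1 to 6, youngest first.
Period 1:
Births: 6000 * 0.119 = 714 ; 20200 * 0.418 = 8444 → total 9158
Group 2: 16100 * 0.952 = 15327
Group 3: 6000 * 0.951 = 5706
Group 4: 20200 * 0.932 = 18826
Group 5: 6600 * 0.939 = 6197
Group 6: 6100 * 0.918 + 19800 * 0.469 = 5600 + 9286 = 14886
Net migration: Group 3 − 350 → 5356
Population now: 0–14=9158, 15–29=15327, 30–44=5356, 45–59=18826, 60–74=6197, 75+=14886
Period 2:
Births: 15327 * 0.119 = 1824 ; 5356 * 0.418 = 2239 → total 4063
Group 2: 9158 * 0.952 = 8718
Group 3: 15327 * 0.951 = 14576
Group 4: 5356 * 0.932 = 4992
Group 5: 18826 * 0.939 = 17678
Group 6: 6197 * 0.918 + 14886 * 0.469 = 5689 + 6982 = 12671
Net migration: Group 3 − 350 → 14226
Population now: 0–14=4063, 15–29=8718, 30–44=14226, 45–59=4992, 60–74=17678, 75+=12671
Period 3:
Births: 8718 * 0.119 = 1037 ; 14226 * 0.418 = 5946 → total 6983
Group 2: 4063 * 0.952 = 3868
Group 3: 8718 * 0.951 = 8291
Group 4: 14226 * 0.932 = 13259
Group 5: 4992 * 0.939 = 4687
Group 6: 17678 * 0.918 + 12671 * 0.469 = 16228 + 5943 = 22171
Net migration: Group 3 − 350 → 7941
Population now: 0–14=6983, 15–29=3868, 30–44=7941, 45–59=13259, 60–74=4687, 75+=22171
Scenario A total after 3 periods: 58909
Scenario B projection —
Period 1:
Births: 6000 * 0.199 = 1194 ; 20200 * 0.418 = 8444 → total 9638
Group 2: 16100 * 0.952 = 15327
Group 3: 6000 * 0.951 = 5706
Group 4: 20200 * 0.932 = 18826
Group 5: 6600 * 0.939 = 6197
Group 6: 6100 * 0.918 + 19800 * 0.469 = 5600 + 9286 = 14886
Net migration: Group 3 − 350 → 5356
Population now: 0–14=9638, 15–29=15327, 30–44=5356, 45–59=18826, 60–74=6197, 75+=14886
Period 2:
Births: 15327 * 0.199 = 3050 ; 5356 * 0.418 = 2239 → total 5289
Group 2: 9638 * 0.952 = 9175
Group 3: 15327 * 0.951 = 14576
Group 4: 5356 * 0.932 = 4992
Group 5: 18826 * 0.939 = 17678
Group 6: 6197 * 0.918 + 14886 * 0.469 = 5689 + 6982 = 12671
Net migration: Group 3 − 350 → 14226
Population now: 0–14=5289, 15–29=9175, 30–44=14226, 45–59=4992, 60–74=17678, 75+=12671
Period 3:
Births: 9175 * 0.199 = 1826 ; 14226 * 0.418 = 5946 → total 7772
Group 2: 5289 * 0.952 = 5035
Group 3: 9175 * 0.951 = 8725
Group 4: 14226 * 0.932 = 13259
Group 5: 4992 * 0.939 = 4687
Group 6: 17678 * 0.918 + 12671 * 0.469 = 16228 + 5943 = 22171
Net migration: Group 3 − 350 → 8375
Population now: 0–14=7772, 15–29=5035, 30–44=8375, 45–59=13259, 60–74=4687, 75+=22171
Scenario B total after 3 periods: 61299
Difference B − A = 61299 − 58909 = 2390

2390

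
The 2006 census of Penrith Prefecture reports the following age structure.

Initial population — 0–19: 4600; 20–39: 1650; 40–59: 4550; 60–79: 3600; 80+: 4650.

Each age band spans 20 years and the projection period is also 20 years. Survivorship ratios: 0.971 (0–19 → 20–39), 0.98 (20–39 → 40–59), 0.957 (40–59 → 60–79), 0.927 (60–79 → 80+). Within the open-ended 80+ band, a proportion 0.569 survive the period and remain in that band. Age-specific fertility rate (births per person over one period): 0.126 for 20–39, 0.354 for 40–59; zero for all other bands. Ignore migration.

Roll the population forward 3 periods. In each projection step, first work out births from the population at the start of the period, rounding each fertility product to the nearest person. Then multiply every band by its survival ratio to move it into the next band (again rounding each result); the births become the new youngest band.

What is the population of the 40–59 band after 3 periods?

1731

Period 1.
Births: 1650 × 0.126 = 208  |  4550 × 0.354 = 1611 → total 1819
20–39: 4600 × 0.971 = 4467
40–59: 1650 × 0.98 = 1617
60–79: 4550 × 0.957 = 4354
80+: 3600 × 0.927 + 4650 × 0.569 = 3337 + 2646 = 5983
→ [1819, 4467, 1617, 4354, 5983]
Period 2.
Births: 4467 × 0.126 = 563  |  1617 × 0.354 = 572 → total 1135
20–39: 1819 × 0.971 = 1766
40–59: 4467 × 0.98 = 4378
60–79: 1617 × 0.957 = 1547
80+: 4354 × 0.927 + 5983 × 0.569 = 4036 + 3404 = 7440
→ [1135, 1766, 4378, 1547, 7440]
Period 3.
Births: 1766 × 0.126 = 223  |  4378 × 0.354 = 1550 → total 1773
20–39: 1135 × 0.971 = 1102
40–59: 1766 × 0.98 = 1731
60–79: 4378 × 0.957 = 4190
80+: 1547 × 0.927 + 7440 × 0.569 = 1434 + 4233 = 5667
→ [1773, 1102, 1731, 4190, 5667]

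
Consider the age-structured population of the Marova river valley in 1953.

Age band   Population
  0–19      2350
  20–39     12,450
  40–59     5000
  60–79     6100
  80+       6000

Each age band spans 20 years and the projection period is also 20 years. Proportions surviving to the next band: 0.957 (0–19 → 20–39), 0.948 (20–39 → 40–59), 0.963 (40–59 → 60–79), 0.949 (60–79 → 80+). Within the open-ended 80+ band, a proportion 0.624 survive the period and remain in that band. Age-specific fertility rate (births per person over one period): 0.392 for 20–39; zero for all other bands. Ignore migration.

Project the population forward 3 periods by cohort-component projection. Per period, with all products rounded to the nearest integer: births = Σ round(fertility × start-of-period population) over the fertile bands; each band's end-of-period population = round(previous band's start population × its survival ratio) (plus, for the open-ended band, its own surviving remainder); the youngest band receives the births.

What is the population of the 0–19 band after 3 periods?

Let group 1 be 0–19 through group 5 = 80+.
[period 1]
Births: 12450 * 0.392 = 4880
Group 2: 2350 * 0.957 = 2249
Group 3: 12450 * 0.948 = 11803
Group 4: 5000 * 0.963 = 4815
Group 5: 6100 * 0.949 + 6000 * 0.624 = 5789 + 3744 = 9533
Giving 4880 / 2249 / 11803 / 4815 / 9533.
[period 2]
Births: 2249 * 0.392 = 882
Group 2: 4880 * 0.957 = 4670
Group 3: 2249 * 0.948 = 2132
Group 4: 11803 * 0.963 = 11366
Group 5: 4815 * 0.949 + 9533 * 0.624 = 4569 + 5949 = 10518
Giving 882 / 4670 / 2132 / 11366 / 10518.
[period 3]
Births: 4670 * 0.392 = 1831
Group 2: 882 * 0.957 = 844
Group 3: 4670 * 0.948 = 4427
Group 4: 2132 * 0.963 = 2053
Group 5: 11366 * 0.949 + 10518 * 0.624 = 10786 + 6563 = 17349
Giving 1831 / 844 / 4427 / 2053 / 17349.

1831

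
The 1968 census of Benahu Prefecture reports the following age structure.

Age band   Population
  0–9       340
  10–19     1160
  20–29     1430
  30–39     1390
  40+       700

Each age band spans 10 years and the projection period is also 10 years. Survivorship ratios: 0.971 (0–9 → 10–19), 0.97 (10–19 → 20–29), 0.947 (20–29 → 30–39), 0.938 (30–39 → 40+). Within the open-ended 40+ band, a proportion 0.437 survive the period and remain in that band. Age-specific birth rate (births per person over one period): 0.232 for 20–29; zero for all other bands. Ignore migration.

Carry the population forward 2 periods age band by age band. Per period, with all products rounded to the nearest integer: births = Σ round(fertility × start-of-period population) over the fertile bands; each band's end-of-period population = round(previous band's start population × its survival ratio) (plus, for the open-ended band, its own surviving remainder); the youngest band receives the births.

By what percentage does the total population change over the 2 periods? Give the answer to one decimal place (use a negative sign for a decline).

Numbering the bands 1..5 from youngest to oldest:
[period 1]
Births: 1430 × 0.232 = 332
Band 2: 340 × 0.971 = 330
Band 3: 1160 × 0.97 = 1125
Band 4: 1430 × 0.947 = 1354
Band 5: 1390 × 0.938 + 700 × 0.437 = 1304 + 306 = 1610
→ [332, 330, 1125, 1354, 1610]
[period 2]
Births: 1125 × 0.232 = 261
Band 2: 332 × 0.971 = 322
Band 3: 330 × 0.97 = 320
Band 4: 1125 × 0.947 = 1065
Band 5: 1354 × 0.938 + 1610 × 0.437 = 1270 + 704 = 1974
→ [261, 322, 320, 1065, 1974]
Total: 5020 → 3942; change = -1078; percentage change = -21.5%

-21.5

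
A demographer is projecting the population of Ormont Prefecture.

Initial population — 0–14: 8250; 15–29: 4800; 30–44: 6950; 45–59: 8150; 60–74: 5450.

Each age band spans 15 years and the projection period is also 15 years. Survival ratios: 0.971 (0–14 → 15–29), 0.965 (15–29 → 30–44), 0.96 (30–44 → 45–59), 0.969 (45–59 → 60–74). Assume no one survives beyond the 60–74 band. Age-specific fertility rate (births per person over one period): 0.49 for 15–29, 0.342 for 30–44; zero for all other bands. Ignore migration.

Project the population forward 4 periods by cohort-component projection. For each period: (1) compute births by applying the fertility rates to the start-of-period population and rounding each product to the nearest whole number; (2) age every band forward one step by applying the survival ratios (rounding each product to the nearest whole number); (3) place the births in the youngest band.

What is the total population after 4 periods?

25496

[period 1]
Births: 4800 × 0.49 = 2352, 6950 × 0.342 = 2377 → total 4729
15–29: 8250 × 0.971 = 8011
30–44: 4800 × 0.965 = 4632
45–59: 6950 × 0.96 = 6672
60–74: 8150 × 0.969 = 7897
Giving 4729 / 8011 / 4632 / 6672 / 7897.
[period 2]
Births: 8011 × 0.49 = 3925, 4632 × 0.342 = 1584 → total 5509
15–29: 4729 × 0.971 = 4592
30–44: 8011 × 0.965 = 7731
45–59: 4632 × 0.96 = 4447
60–74: 6672 × 0.969 = 6465
Giving 5509 / 4592 / 7731 / 4447 / 6465.
[period 3]
Births: 4592 × 0.49 = 2250, 7731 × 0.342 = 2644 → total 4894
15–29: 5509 × 0.971 = 5349
30–44: 4592 × 0.965 = 4431
45–59: 7731 × 0.96 = 7422
60–74: 4447 × 0.969 = 4309
Giving 4894 / 5349 / 4431 / 7422 / 4309.
[period 4]
Births: 5349 × 0.49 = 2621, 4431 × 0.342 = 1515 → total 4136
15–29: 4894 × 0.971 = 4752
30–44: 5349 × 0.965 = 5162
45–59: 4431 × 0.96 = 4254
60–74: 7422 × 0.969 = 7192
Giving 4136 / 4752 / 5162 / 4254 / 7192.
Total after period 4: 4136 + 4752 + 5162 + 4254 + 7192 = 25496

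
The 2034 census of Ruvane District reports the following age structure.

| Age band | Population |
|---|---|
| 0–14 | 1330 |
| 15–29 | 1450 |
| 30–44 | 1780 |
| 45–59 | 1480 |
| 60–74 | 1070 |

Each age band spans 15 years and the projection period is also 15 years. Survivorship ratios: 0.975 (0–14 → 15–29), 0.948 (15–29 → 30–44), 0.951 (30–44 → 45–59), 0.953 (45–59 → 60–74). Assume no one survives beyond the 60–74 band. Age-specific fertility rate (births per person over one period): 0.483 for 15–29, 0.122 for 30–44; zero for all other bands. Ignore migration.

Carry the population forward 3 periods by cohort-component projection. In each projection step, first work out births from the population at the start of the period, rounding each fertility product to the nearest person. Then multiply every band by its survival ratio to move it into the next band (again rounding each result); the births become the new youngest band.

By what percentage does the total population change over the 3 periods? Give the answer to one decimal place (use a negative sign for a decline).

-35.0

— Period 1 —
Births: 1450 × 0.483 = 700 ; 1780 × 0.122 = 217 → total 917
15–29: 1330 × 0.975 = 1297
30–44: 1450 × 0.948 = 1375
45–59: 1780 × 0.951 = 1693
60–74: 1480 × 0.953 = 1410
End of period: [917, 1297, 1375, 1693, 1410]
— Period 2 —
Births: 1297 × 0.483 = 626 ; 1375 × 0.122 = 168 → total 794
15–29: 917 × 0.975 = 894
30–44: 1297 × 0.948 = 1230
45–59: 1375 × 0.951 = 1308
60–74: 1693 × 0.953 = 1613
End of period: [794, 894, 1230, 1308, 1613]
— Period 3 —
Births: 894 × 0.483 = 432 ; 1230 × 0.122 = 150 → total 582
15–29: 794 × 0.975 = 774
30–44: 894 × 0.948 = 848
45–59: 1230 × 0.951 = 1170
60–74: 1308 × 0.953 = 1247
End of period: [582, 774, 848, 1170, 1247]
Total: 7110 → 4621; change = -2489; percentage change = -35.0%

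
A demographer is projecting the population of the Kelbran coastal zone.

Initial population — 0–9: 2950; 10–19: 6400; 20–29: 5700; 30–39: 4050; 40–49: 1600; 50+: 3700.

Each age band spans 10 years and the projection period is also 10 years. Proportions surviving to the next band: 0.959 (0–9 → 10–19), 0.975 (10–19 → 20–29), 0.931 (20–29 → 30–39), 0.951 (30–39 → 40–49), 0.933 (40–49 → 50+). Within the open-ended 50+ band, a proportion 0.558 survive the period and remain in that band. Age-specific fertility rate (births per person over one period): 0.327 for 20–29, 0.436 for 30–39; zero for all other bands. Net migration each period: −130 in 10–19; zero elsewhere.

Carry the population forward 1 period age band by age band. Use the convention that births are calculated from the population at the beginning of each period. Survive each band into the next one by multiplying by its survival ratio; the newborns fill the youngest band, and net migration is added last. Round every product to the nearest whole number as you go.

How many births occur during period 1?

3630

Period 1.
Births: 5700 × 0.327 = 1864, 4050 × 0.436 = 1766 — total 3630
10–19: 2950 × 0.959 = 2829
20–29: 6400 × 0.975 = 6240
30–39: 5700 × 0.931 = 5307
40–49: 4050 × 0.951 = 3852
50+: 1600 × 0.933 + 3700 × 0.558 = 1493 + 2065 = 3558
Net migration: 10–19 − 130 → 2699
Population now: 0–9=3630, 10–19=2699, 20–29=6240, 30–39=5307, 40–49=3852, 50+=3558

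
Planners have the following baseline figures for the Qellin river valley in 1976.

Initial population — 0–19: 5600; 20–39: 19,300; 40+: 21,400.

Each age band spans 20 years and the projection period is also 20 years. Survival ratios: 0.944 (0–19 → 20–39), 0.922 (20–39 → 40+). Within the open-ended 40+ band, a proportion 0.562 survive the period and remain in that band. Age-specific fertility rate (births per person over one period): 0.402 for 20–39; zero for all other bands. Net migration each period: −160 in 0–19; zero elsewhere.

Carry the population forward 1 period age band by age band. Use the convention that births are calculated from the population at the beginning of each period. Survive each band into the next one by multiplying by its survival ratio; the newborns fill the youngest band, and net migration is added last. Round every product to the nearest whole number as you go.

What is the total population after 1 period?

Period 1.
Births: 19300 × 0.402 = 7759
20–39: 5600 × 0.944 = 5286
40+: 19300 × 0.922 + 21400 × 0.562 = 17795 + 12027 = 29822
Net migration: 0–19 − 160 → 7599
Population now: 0–19=7599, 20–39=5286, 40+=29822
Total after period 1: 7599 + 5286 + 29822 = 42707

42707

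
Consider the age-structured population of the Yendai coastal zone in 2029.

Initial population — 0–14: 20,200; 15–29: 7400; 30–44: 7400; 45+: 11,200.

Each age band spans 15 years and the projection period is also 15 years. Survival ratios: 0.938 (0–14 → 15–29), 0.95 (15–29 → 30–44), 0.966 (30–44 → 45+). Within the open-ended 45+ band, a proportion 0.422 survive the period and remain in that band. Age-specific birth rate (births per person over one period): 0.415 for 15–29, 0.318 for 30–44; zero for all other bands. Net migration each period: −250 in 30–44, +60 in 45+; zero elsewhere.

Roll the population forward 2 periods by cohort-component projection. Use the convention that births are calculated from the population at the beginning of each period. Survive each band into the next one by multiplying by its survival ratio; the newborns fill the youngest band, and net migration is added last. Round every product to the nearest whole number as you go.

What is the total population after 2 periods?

44503

Call the bands 1 to 4, youngest first.
After projecting period 1:
Births: 7400 * 0.415 = 3071 ; 7400 * 0.318 = 2353 ⇒ total 5424
Band 2: 20200 * 0.938 = 18948
Band 3: 7400 * 0.95 = 7030
Band 4: 7400 * 0.966 + 11200 * 0.422 = 7148 + 4726 = 11874
Net migration: Band 3 − 250 → 6780; Band 4 + 60 → 11934
→ [5424, 18948, 6780, 11934]
After projecting period 2:
Births: 18948 * 0.415 = 7863 ; 6780 * 0.318 = 2156 ⇒ total 10019
Band 2: 5424 * 0.938 = 5088
Band 3: 18948 * 0.95 = 18001
Band 4: 6780 * 0.966 + 11934 * 0.422 = 6549 + 5036 = 11585
Net migration: Band 3 − 250 → 17751; Band 4 + 60 → 11645
→ [10019, 5088, 17751, 11645]
Total after period 2: 10019 + 5088 + 17751 + 11645 = 44503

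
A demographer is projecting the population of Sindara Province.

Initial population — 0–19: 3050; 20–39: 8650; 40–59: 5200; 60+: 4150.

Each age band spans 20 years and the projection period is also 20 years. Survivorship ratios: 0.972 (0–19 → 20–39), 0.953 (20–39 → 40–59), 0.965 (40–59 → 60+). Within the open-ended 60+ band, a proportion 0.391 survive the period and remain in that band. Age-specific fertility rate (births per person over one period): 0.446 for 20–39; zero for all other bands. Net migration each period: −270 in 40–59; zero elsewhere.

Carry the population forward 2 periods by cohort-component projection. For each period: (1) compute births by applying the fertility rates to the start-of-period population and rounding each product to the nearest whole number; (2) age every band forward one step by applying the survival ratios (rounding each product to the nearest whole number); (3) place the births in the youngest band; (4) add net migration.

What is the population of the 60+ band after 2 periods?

10291

(Groups numbered youngest = 1 to oldest = 4.)
— Period 1 —
Births: 8650 × 0.446 = 3858
Group 2: 3050 × 0.972 = 2965
Group 3: 8650 × 0.953 = 8243
Group 4: 5200 × 0.965 + 4150 × 0.391 = 5018 + 1623 = 6641
Net migration: Group 3 − 270 → 7973
End of period: [3858, 2965, 7973, 6641]
— Period 2 —
Births: 2965 × 0.446 = 1322
Group 2: 3858 × 0.972 = 3750
Group 3: 2965 × 0.953 = 2826
Group 4: 7973 × 0.965 + 6641 × 0.391 = 7694 + 2597 = 10291
Net migration: Group 3 − 270 → 2556
End of period: [1322, 3750, 2556, 10291]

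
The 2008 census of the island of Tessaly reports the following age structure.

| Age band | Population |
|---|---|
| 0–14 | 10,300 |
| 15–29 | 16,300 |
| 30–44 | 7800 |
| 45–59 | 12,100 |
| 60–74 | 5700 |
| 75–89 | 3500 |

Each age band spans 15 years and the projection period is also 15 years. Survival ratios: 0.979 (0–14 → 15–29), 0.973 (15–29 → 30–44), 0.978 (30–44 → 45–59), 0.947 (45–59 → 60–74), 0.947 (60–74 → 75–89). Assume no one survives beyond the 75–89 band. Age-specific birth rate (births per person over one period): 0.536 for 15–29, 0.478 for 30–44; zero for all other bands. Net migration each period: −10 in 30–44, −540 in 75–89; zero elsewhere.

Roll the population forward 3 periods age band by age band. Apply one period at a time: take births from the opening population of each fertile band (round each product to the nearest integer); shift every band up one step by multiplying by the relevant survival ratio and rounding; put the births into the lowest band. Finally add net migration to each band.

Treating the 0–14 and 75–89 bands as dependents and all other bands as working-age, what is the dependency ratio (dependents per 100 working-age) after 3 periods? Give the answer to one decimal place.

— Period 1 —
Births: 16300 × 0.536 = 8737  |  7800 × 0.478 = 3728 ⇒ total 12465
15–29: 10300 × 0.979 = 10084
30–44: 16300 × 0.973 = 15860
45–59: 7800 × 0.978 = 7628
60–74: 12100 × 0.947 = 11459
75–89: 5700 × 0.947 = 5398
Net migration: 30–44 − 10 → 15850; 75–89 − 540 → 4858
End of period: [12465, 10084, 15850, 7628, 11459, 4858]
— Period 2 —
Births: 10084 × 0.536 = 5405  |  15850 × 0.478 = 7576 ⇒ total 12981
15–29: 12465 × 0.979 = 12203
30–44: 10084 × 0.973 = 9812
45–59: 15850 × 0.978 = 15501
60–74: 7628 × 0.947 = 7224
75–89: 11459 × 0.947 = 10852
Net migration: 30–44 − 10 → 9802; 75–89 − 540 → 10312
End of period: [12981, 12203, 9802, 15501, 7224, 10312]
— Period 3 —
Births: 12203 × 0.536 = 6541  |  9802 × 0.478 = 4685 ⇒ total 11226
15–29: 12981 × 0.979 = 12708
30–44: 12203 × 0.973 = 11874
45–59: 9802 × 0.978 = 9586
60–74: 15501 × 0.947 = 14679
75–89: 7224 × 0.947 = 6841
Net migration: 30–44 − 10 → 11864; 75–89 − 540 → 6301
End of period: [11226, 12708, 11864, 9586, 14679, 6301]
Dependents (band 0–14 + band 75–89) = 11226 + 6301 = 17527; working-age = 48837; ratio = 17527/48837 × 100 = 35.9

35.9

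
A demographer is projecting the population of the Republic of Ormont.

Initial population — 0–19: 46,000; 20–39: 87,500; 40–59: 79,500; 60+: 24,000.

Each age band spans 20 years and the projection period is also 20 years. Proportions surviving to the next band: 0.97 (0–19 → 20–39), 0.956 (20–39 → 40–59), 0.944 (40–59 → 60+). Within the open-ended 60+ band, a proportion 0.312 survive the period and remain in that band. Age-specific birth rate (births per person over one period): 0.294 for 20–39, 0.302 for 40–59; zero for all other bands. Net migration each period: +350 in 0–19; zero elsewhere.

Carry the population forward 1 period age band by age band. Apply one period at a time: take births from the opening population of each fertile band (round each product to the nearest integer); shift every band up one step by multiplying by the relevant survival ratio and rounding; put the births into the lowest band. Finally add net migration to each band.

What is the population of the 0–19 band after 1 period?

[period 1]
Births: 87500 × 0.294 = 25725  |  79500 × 0.302 = 24009 → total 49734
20–39: 46000 × 0.97 = 44620
40–59: 87500 × 0.956 = 83650
60+: 79500 × 0.944 + 24000 × 0.312 = 75048 + 7488 = 82536
Net migration: 0–19 + 350 → 50084
→ [50084, 44620, 83650, 82536]

50084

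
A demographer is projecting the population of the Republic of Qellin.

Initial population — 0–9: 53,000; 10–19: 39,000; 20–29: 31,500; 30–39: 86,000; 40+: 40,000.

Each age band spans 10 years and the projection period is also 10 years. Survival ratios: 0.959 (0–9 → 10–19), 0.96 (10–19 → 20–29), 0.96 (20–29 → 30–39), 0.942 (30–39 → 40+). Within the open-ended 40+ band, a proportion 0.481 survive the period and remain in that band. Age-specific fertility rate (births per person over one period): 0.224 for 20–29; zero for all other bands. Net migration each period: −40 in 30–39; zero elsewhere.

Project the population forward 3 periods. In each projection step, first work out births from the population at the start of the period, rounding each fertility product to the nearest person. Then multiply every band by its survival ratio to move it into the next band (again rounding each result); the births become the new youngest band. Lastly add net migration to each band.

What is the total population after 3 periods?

142969

Numbering the bands 1..5 from youngest to oldest:
— Period 1 —
Births: 31500 × 0.224 = 7056
Band 2: 53000 × 0.959 = 50827
Band 3: 39000 × 0.96 = 37440
Band 4: 31500 × 0.96 = 30240
Band 5: 86000 × 0.942 + 40000 × 0.481 = 81012 + 19240 = 100252
Net migration: Band 4 − 40 → 30200
End of period: [7056, 50827, 37440, 30200, 100252]
— Period 2 —
Births: 37440 × 0.224 = 8387
Band 2: 7056 × 0.959 = 6767
Band 3: 50827 × 0.96 = 48794
Band 4: 37440 × 0.96 = 35942
Band 5: 30200 × 0.942 + 100252 × 0.481 = 28448 + 48221 = 76669
Net migration: Band 4 − 40 → 35902
End of period: [8387, 6767, 48794, 35902, 76669]
— Period 3 —
Births: 48794 × 0.224 = 10930
Band 2: 8387 × 0.959 = 8043
Band 3: 6767 × 0.96 = 6496
Band 4: 48794 × 0.96 = 46842
Band 5: 35902 × 0.942 + 76669 × 0.481 = 33820 + 36878 = 70698
Net migration: Band 4 − 40 → 46802
End of period: [10930, 8043, 6496, 46802, 70698]
Total after period 3: 10930 + 8043 + 6496 + 46802 + 70698 = 142969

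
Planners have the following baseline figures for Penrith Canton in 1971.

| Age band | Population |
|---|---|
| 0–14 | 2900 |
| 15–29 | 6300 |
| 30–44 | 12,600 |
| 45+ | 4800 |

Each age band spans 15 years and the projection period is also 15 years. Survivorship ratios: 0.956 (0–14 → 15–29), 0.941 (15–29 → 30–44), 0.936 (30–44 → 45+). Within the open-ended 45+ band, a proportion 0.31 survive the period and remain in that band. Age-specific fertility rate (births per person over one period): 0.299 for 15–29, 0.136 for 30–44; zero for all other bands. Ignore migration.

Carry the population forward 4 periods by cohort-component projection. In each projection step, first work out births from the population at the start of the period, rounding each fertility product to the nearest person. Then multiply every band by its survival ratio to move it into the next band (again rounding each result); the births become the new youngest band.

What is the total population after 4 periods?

After projecting period 1:
Births: 6300 × 0.299 = 1884  |  12600 × 0.136 = 1714 ⇒ total 3598
15–29: 2900 × 0.956 = 2772
30–44: 6300 × 0.941 = 5928
45+: 12600 × 0.936 + 4800 × 0.31 = 11794 + 1488 = 13282
→ [3598, 2772, 5928, 13282]
After projecting period 2:
Births: 2772 × 0.299 = 829  |  5928 × 0.136 = 806 ⇒ total 1635
15–29: 3598 × 0.956 = 3440
30–44: 2772 × 0.941 = 2608
45+: 5928 × 0.936 + 13282 × 0.31 = 5549 + 4117 = 9666
→ [1635, 3440, 2608, 9666]
After projecting period 3:
Births: 3440 × 0.299 = 1029  |  2608 × 0.136 = 355 ⇒ total 1384
15–29: 1635 × 0.956 = 1563
30–44: 3440 × 0.941 = 3237
45+: 2608 × 0.936 + 9666 × 0.31 = 2441 + 2996 = 5437
→ [1384, 1563, 3237, 5437]
After projecting period 4:
Births: 1563 × 0.299 = 467  |  3237 × 0.136 = 440 ⇒ total 907
15–29: 1384 × 0.956 = 1323
30–44: 1563 × 0.941 = 1471
45+: 3237 × 0.936 + 5437 × 0.31 = 3030 + 1685 = 4715
→ [907, 1323, 1471, 4715]
Total after period 4: 907 + 1323 + 1471 + 4715 = 8416

8416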